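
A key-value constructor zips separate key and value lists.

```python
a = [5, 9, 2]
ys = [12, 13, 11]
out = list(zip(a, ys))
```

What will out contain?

Step 1: zip pairs elements at same index:
  Index 0: (5, 12)
  Index 1: (9, 13)
  Index 2: (2, 11)
Therefore out = [(5, 12), (9, 13), (2, 11)].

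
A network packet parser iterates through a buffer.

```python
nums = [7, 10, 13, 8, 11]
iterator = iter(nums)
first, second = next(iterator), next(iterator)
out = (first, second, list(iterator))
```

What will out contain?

Step 1: Create iterator over [7, 10, 13, 8, 11].
Step 2: first = 7, second = 10.
Step 3: Remaining elements: [13, 8, 11].
Therefore out = (7, 10, [13, 8, 11]).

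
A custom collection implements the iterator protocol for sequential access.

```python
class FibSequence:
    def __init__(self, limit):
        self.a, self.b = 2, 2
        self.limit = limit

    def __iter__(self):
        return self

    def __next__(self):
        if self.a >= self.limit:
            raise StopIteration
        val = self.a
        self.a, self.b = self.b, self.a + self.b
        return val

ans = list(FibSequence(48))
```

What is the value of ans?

Step 1: Fibonacci-like sequence (a=2, b=2) until >= 48:
  Yield 2, then a,b = 2,4
  Yield 2, then a,b = 4,6
  Yield 4, then a,b = 6,10
  Yield 6, then a,b = 10,16
  Yield 10, then a,b = 16,26
  Yield 16, then a,b = 26,42
  Yield 26, then a,b = 42,68
  Yield 42, then a,b = 68,110
Step 2: 68 >= 48, stop.
Therefore ans = [2, 2, 4, 6, 10, 16, 26, 42].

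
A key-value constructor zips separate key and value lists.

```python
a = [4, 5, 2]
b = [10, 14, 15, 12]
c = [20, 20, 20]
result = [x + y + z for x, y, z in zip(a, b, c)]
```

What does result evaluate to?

Step 1: zip three lists (truncates to shortest, len=3):
  4 + 10 + 20 = 34
  5 + 14 + 20 = 39
  2 + 15 + 20 = 37
Therefore result = [34, 39, 37].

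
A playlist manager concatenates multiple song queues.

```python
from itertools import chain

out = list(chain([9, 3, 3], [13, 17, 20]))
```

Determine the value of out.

Step 1: chain() concatenates iterables: [9, 3, 3] + [13, 17, 20].
Therefore out = [9, 3, 3, 13, 17, 20].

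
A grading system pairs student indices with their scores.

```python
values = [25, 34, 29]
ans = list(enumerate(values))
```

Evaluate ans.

Step 1: enumerate pairs each element with its index:
  (0, 25)
  (1, 34)
  (2, 29)
Therefore ans = [(0, 25), (1, 34), (2, 29)].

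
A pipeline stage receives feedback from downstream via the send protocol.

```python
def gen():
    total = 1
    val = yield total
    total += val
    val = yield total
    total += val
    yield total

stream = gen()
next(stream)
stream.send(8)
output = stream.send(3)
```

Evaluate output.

Step 1: next() -> yield total=1.
Step 2: send(8) -> val=8, total = 1+8 = 9, yield 9.
Step 3: send(3) -> val=3, total = 9+3 = 12, yield 12.
Therefore output = 12.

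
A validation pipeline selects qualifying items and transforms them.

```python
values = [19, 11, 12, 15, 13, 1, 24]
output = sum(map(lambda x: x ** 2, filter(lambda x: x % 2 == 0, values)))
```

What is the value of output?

Step 1: Filter even numbers from [19, 11, 12, 15, 13, 1, 24]: [12, 24]
Step 2: Square each: [144, 576]
Step 3: Sum = 720.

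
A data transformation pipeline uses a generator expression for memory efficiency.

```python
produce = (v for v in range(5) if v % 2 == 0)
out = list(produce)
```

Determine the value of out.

Step 1: Filter range(5) keeping only even values:
  v=0: even, included
  v=1: odd, excluded
  v=2: even, included
  v=3: odd, excluded
  v=4: even, included
Therefore out = [0, 2, 4].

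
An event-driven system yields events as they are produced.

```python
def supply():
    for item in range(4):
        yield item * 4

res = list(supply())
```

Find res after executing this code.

Step 1: For each item in range(4), yield item * 4:
  item=0: yield 0 * 4 = 0
  item=1: yield 1 * 4 = 4
  item=2: yield 2 * 4 = 8
  item=3: yield 3 * 4 = 12
Therefore res = [0, 4, 8, 12].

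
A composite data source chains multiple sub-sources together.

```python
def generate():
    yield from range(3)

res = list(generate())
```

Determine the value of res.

Step 1: yield from delegates to the iterable, yielding each element.
Step 2: Collected values: [0, 1, 2].
Therefore res = [0, 1, 2].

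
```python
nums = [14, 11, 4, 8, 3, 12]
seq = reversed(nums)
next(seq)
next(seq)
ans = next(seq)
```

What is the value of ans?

Step 1: reversed([14, 11, 4, 8, 3, 12]) gives iterator: [12, 3, 8, 4, 11, 14].
Step 2: First next() = 12, second next() = 3.
Step 3: Third next() = 8.
Therefore ans = 8.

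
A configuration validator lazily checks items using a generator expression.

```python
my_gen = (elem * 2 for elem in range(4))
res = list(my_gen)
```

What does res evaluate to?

Step 1: For each elem in range(4), compute elem*2:
  elem=0: 0*2 = 0
  elem=1: 1*2 = 2
  elem=2: 2*2 = 4
  elem=3: 3*2 = 6
Therefore res = [0, 2, 4, 6].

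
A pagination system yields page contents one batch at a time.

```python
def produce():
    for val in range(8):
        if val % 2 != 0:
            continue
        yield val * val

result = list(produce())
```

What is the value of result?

Step 1: Only yield val**2 when val is divisible by 2:
  val=0: 0 % 2 == 0, yield 0**2 = 0
  val=2: 2 % 2 == 0, yield 2**2 = 4
  val=4: 4 % 2 == 0, yield 4**2 = 16
  val=6: 6 % 2 == 0, yield 6**2 = 36
Therefore result = [0, 4, 16, 36].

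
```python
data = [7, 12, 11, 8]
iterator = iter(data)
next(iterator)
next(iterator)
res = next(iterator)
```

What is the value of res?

Step 1: Create iterator over [7, 12, 11, 8].
Step 2: next() consumes 7.
Step 3: next() consumes 12.
Step 4: next() returns 11.
Therefore res = 11.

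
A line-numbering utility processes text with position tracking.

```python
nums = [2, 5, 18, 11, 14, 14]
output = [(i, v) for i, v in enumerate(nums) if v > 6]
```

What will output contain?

Step 1: Filter enumerate([2, 5, 18, 11, 14, 14]) keeping v > 6:
  (0, 2): 2 <= 6, excluded
  (1, 5): 5 <= 6, excluded
  (2, 18): 18 > 6, included
  (3, 11): 11 > 6, included
  (4, 14): 14 > 6, included
  (5, 14): 14 > 6, included
Therefore output = [(2, 18), (3, 11), (4, 14), (5, 14)].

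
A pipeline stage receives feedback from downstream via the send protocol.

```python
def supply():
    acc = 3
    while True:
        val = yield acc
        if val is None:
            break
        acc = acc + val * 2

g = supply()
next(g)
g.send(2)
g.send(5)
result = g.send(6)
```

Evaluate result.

Step 1: next() -> yield acc=3.
Step 2: send(2) -> val=2, acc = 3 + 2*2 = 7, yield 7.
Step 3: send(5) -> val=5, acc = 7 + 5*2 = 17, yield 17.
Step 4: send(6) -> val=6, acc = 17 + 6*2 = 29, yield 29.
Therefore result = 29.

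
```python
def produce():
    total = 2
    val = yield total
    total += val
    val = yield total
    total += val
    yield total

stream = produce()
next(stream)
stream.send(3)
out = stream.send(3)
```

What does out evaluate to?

Step 1: next() -> yield total=2.
Step 2: send(3) -> val=3, total = 2+3 = 5, yield 5.
Step 3: send(3) -> val=3, total = 5+3 = 8, yield 8.
Therefore out = 8.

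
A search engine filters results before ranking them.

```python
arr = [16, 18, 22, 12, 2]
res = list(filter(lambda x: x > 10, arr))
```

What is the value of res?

Step 1: Filter elements > 10:
  16: kept
  18: kept
  22: kept
  12: kept
  2: removed
Therefore res = [16, 18, 22, 12].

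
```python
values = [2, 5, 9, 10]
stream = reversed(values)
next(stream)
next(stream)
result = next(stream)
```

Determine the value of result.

Step 1: reversed([2, 5, 9, 10]) gives iterator: [10, 9, 5, 2].
Step 2: First next() = 10, second next() = 9.
Step 3: Third next() = 5.
Therefore result = 5.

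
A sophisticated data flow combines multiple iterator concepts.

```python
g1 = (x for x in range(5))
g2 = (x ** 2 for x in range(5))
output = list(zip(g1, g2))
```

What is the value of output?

Step 1: g1 produces [0, 1, 2, 3, 4].
Step 2: g2 produces [0, 1, 4, 9, 16].
Step 3: zip pairs them: [(0, 0), (1, 1), (2, 4), (3, 9), (4, 16)].
Therefore output = [(0, 0), (1, 1), (2, 4), (3, 9), (4, 16)].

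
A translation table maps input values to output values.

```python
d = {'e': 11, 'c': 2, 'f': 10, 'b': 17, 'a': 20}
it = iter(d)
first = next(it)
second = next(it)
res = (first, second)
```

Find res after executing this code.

Step 1: iter(d) iterates over keys: ['e', 'c', 'f', 'b', 'a'].
Step 2: first = next(it) = 'e', second = next(it) = 'c'.
Therefore res = ('e', 'c').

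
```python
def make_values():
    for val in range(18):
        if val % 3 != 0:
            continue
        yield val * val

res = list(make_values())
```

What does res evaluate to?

Step 1: Only yield val**2 when val is divisible by 3:
  val=0: 0 % 3 == 0, yield 0**2 = 0
  val=3: 3 % 3 == 0, yield 3**2 = 9
  val=6: 6 % 3 == 0, yield 6**2 = 36
  val=9: 9 % 3 == 0, yield 9**2 = 81
  val=12: 12 % 3 == 0, yield 12**2 = 144
  val=15: 15 % 3 == 0, yield 15**2 = 225
Therefore res = [0, 9, 36, 81, 144, 225].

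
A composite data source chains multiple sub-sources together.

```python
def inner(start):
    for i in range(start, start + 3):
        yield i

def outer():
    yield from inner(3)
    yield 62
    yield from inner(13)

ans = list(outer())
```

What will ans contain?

Step 1: outer() delegates to inner(3):
  yield 3
  yield 4
  yield 5
Step 2: yield 62
Step 3: Delegates to inner(13):
  yield 13
  yield 14
  yield 15
Therefore ans = [3, 4, 5, 62, 13, 14, 15].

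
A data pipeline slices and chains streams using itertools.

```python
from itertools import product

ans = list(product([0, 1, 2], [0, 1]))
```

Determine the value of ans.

Step 1: product([0, 1, 2], [0, 1]) gives all pairs:
  (0, 0)
  (0, 1)
  (1, 0)
  (1, 1)
  (2, 0)
  (2, 1)
Therefore ans = [(0, 0), (0, 1), (1, 0), (1, 1), (2, 0), (2, 1)].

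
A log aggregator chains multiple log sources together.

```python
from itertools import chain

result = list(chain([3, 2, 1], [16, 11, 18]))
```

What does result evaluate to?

Step 1: chain() concatenates iterables: [3, 2, 1] + [16, 11, 18].
Therefore result = [3, 2, 1, 16, 11, 18].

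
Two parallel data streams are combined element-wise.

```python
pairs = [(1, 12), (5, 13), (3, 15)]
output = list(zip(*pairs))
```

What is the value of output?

Step 1: zip(*pairs) transposes: unzips [(1, 12), (5, 13), (3, 15)] into separate sequences.
Step 2: First elements: (1, 5, 3), second elements: (12, 13, 15).
Therefore output = [(1, 5, 3), (12, 13, 15)].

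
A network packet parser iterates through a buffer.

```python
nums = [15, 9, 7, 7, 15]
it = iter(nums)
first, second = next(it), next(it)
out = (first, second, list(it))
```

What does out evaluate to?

Step 1: Create iterator over [15, 9, 7, 7, 15].
Step 2: first = 15, second = 9.
Step 3: Remaining elements: [7, 7, 15].
Therefore out = (15, 9, [7, 7, 15]).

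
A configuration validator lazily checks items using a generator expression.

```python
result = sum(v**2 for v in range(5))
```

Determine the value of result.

Step 1: Compute v**2 for each v in range(5):
  v=0: 0**2 = 0
  v=1: 1**2 = 1
  v=2: 2**2 = 4
  v=3: 3**2 = 9
  v=4: 4**2 = 16
Step 2: sum = 0 + 1 + 4 + 9 + 16 = 30.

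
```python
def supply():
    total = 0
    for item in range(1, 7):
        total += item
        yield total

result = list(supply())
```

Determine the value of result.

Step 1: Generator accumulates running sum:
  item=1: total = 1, yield 1
  item=2: total = 3, yield 3
  item=3: total = 6, yield 6
  item=4: total = 10, yield 10
  item=5: total = 15, yield 15
  item=6: total = 21, yield 21
Therefore result = [1, 3, 6, 10, 15, 21].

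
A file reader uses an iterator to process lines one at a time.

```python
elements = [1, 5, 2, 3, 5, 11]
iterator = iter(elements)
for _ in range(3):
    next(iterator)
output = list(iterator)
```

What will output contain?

Step 1: Create iterator over [1, 5, 2, 3, 5, 11].
Step 2: Advance 3 positions (consuming [1, 5, 2]).
Step 3: list() collects remaining elements: [3, 5, 11].
Therefore output = [3, 5, 11].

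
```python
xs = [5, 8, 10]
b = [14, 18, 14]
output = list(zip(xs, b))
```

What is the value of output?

Step 1: zip pairs elements at same index:
  Index 0: (5, 14)
  Index 1: (8, 18)
  Index 2: (10, 14)
Therefore output = [(5, 14), (8, 18), (10, 14)].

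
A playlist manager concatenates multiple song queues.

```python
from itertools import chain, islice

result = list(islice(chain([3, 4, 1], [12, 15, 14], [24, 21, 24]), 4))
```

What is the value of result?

Step 1: chain([3, 4, 1], [12, 15, 14], [24, 21, 24]) = [3, 4, 1, 12, 15, 14, 24, 21, 24].
Step 2: islice takes first 4 elements: [3, 4, 1, 12].
Therefore result = [3, 4, 1, 12].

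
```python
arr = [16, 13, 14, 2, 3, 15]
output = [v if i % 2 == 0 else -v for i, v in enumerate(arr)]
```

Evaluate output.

Step 1: For each (i, v), keep v if i is even, negate if odd:
  i=0 (even): keep 16
  i=1 (odd): negate to -13
  i=2 (even): keep 14
  i=3 (odd): negate to -2
  i=4 (even): keep 3
  i=5 (odd): negate to -15
Therefore output = [16, -13, 14, -2, 3, -15].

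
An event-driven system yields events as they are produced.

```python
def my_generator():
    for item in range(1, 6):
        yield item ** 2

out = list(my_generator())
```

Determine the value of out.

Step 1: For each item in range(1, 6), yield item**2:
  item=1: yield 1**2 = 1
  item=2: yield 2**2 = 4
  item=3: yield 3**2 = 9
  item=4: yield 4**2 = 16
  item=5: yield 5**2 = 25
Therefore out = [1, 4, 9, 16, 25].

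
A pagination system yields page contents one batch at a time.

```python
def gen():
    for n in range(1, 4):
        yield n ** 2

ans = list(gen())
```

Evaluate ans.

Step 1: For each n in range(1, 4), yield n**2:
  n=1: yield 1**2 = 1
  n=2: yield 2**2 = 4
  n=3: yield 3**2 = 9
Therefore ans = [1, 4, 9].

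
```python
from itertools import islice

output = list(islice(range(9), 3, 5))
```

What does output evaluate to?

Step 1: islice(range(9), 3, 5) takes elements at indices [3, 5).
Step 2: Elements: [3, 4].
Therefore output = [3, 4].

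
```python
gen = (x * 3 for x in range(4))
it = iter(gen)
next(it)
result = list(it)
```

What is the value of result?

Step 1: Generator produces [0, 3, 6, 9].
Step 2: next(it) consumes first element (0).
Step 3: list(it) collects remaining: [3, 6, 9].
Therefore result = [3, 6, 9].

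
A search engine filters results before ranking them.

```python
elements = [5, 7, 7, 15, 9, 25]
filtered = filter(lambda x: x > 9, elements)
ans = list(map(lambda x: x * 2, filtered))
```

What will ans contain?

Step 1: Filter elements for elements > 9:
  5: removed
  7: removed
  7: removed
  15: kept
  9: removed
  25: kept
Step 2: Map x * 2 on filtered [15, 25]:
  15 -> 30
  25 -> 50
Therefore ans = [30, 50].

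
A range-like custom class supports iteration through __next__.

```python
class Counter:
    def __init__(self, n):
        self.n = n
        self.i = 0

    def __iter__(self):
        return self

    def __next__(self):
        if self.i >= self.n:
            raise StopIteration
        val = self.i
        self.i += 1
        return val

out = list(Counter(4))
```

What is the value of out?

Step 1: Counter(4) creates an iterator counting 0 to 3.
Step 2: list() consumes all values: [0, 1, 2, 3].
Therefore out = [0, 1, 2, 3].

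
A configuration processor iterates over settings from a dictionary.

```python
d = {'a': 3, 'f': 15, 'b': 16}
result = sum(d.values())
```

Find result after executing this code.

Step 1: d.values() = [3, 15, 16].
Step 2: sum = 34.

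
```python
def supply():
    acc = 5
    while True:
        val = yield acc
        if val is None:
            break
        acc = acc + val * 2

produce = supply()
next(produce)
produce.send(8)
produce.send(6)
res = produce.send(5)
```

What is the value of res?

Step 1: next() -> yield acc=5.
Step 2: send(8) -> val=8, acc = 5 + 8*2 = 21, yield 21.
Step 3: send(6) -> val=6, acc = 21 + 6*2 = 33, yield 33.
Step 4: send(5) -> val=5, acc = 33 + 5*2 = 43, yield 43.
Therefore res = 43.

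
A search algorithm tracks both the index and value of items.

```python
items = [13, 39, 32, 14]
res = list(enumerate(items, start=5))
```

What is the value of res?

Step 1: enumerate with start=5:
  (5, 13)
  (6, 39)
  (7, 32)
  (8, 14)
Therefore res = [(5, 13), (6, 39), (7, 32), (8, 14)].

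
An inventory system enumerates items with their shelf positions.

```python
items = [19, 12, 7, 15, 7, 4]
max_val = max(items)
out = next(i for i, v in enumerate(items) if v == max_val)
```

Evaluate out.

Step 1: max([19, 12, 7, 15, 7, 4]) = 19.
Step 2: Find first index where value == 19:
  Index 0: 19 == 19, found!
Therefore out = 0.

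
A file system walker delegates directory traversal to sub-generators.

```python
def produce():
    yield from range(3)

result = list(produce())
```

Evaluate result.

Step 1: yield from delegates to the iterable, yielding each element.
Step 2: Collected values: [0, 1, 2].
Therefore result = [0, 1, 2].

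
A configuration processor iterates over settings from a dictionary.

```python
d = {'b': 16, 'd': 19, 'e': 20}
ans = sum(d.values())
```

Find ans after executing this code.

Step 1: d.values() = [16, 19, 20].
Step 2: sum = 55.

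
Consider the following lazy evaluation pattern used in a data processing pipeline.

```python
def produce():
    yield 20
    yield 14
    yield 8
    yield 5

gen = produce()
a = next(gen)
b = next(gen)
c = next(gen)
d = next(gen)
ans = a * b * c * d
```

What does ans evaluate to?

Step 1: Create generator and consume all values:
  a = next(gen) = 20
  b = next(gen) = 14
  c = next(gen) = 8
  d = next(gen) = 5
Step 2: ans = 20 * 14 * 8 * 5 = 11200.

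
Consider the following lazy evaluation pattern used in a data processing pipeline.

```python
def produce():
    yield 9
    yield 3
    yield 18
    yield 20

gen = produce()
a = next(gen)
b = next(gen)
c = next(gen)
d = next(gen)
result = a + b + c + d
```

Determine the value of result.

Step 1: Create generator and consume all values:
  a = next(gen) = 9
  b = next(gen) = 3
  c = next(gen) = 18
  d = next(gen) = 20
Step 2: result = 9 + 3 + 18 + 20 = 50.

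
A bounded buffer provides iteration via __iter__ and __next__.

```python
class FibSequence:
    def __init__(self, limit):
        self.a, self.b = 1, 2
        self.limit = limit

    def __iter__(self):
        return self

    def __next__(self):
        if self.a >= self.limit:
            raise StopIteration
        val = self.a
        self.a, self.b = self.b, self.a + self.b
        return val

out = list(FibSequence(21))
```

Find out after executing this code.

Step 1: Fibonacci-like sequence (a=1, b=2) until >= 21:
  Yield 1, then a,b = 2,3
  Yield 2, then a,b = 3,5
  Yield 3, then a,b = 5,8
  Yield 5, then a,b = 8,13
  Yield 8, then a,b = 13,21
  Yield 13, then a,b = 21,34
Step 2: 21 >= 21, stop.
Therefore out = [1, 2, 3, 5, 8, 13].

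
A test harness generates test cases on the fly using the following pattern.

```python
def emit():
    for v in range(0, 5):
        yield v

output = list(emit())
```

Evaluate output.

Step 1: The generator yields each value from range(0, 5).
Step 2: list() consumes all yields: [0, 1, 2, 3, 4].
Therefore output = [0, 1, 2, 3, 4].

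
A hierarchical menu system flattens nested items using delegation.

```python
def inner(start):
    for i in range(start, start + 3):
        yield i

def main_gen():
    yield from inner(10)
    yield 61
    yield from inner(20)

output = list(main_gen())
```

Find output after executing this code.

Step 1: main_gen() delegates to inner(10):
  yield 10
  yield 11
  yield 12
Step 2: yield 61
Step 3: Delegates to inner(20):
  yield 20
  yield 21
  yield 22
Therefore output = [10, 11, 12, 61, 20, 21, 22].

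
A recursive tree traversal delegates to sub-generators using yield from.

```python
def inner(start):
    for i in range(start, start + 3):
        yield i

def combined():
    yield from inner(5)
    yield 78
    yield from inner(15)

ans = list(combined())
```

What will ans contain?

Step 1: combined() delegates to inner(5):
  yield 5
  yield 6
  yield 7
Step 2: yield 78
Step 3: Delegates to inner(15):
  yield 15
  yield 16
  yield 17
Therefore ans = [5, 6, 7, 78, 15, 16, 17].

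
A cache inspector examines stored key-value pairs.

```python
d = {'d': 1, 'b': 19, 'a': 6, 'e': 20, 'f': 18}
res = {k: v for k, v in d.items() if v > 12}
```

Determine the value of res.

Step 1: Filter items where value > 12:
  'd': 1 <= 12: removed
  'b': 19 > 12: kept
  'a': 6 <= 12: removed
  'e': 20 > 12: kept
  'f': 18 > 12: kept
Therefore res = {'b': 19, 'e': 20, 'f': 18}.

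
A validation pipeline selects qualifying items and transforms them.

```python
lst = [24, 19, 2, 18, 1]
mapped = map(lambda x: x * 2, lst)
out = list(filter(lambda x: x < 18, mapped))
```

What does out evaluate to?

Step 1: Map x * 2:
  24 -> 48
  19 -> 38
  2 -> 4
  18 -> 36
  1 -> 2
Step 2: Filter for < 18:
  48: removed
  38: removed
  4: kept
  36: removed
  2: kept
Therefore out = [4, 2].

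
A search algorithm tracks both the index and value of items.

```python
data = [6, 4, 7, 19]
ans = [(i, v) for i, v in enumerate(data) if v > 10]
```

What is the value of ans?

Step 1: Filter enumerate([6, 4, 7, 19]) keeping v > 10:
  (0, 6): 6 <= 10, excluded
  (1, 4): 4 <= 10, excluded
  (2, 7): 7 <= 10, excluded
  (3, 19): 19 > 10, included
Therefore ans = [(3, 19)].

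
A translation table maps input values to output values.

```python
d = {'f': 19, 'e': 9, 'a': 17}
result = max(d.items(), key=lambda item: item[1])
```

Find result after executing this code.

Step 1: Find item with maximum value:
  ('f', 19)
  ('e', 9)
  ('a', 17)
Step 2: Maximum value is 19 at key 'f'.
Therefore result = ('f', 19).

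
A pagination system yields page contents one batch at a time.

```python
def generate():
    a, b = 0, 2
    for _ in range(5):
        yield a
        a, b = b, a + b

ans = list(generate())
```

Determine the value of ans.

Step 1: Fibonacci-like sequence starting with a=0, b=2:
  Iteration 1: yield a=0, then a,b = 2,2
  Iteration 2: yield a=2, then a,b = 2,4
  Iteration 3: yield a=2, then a,b = 4,6
  Iteration 4: yield a=4, then a,b = 6,10
  Iteration 5: yield a=6, then a,b = 10,16
Therefore ans = [0, 2, 2, 4, 6].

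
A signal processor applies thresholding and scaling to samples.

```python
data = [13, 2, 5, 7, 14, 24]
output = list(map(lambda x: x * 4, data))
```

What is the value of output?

Step 1: Apply lambda x: x * 4 to each element:
  13 -> 52
  2 -> 8
  5 -> 20
  7 -> 28
  14 -> 56
  24 -> 96
Therefore output = [52, 8, 20, 28, 56, 96].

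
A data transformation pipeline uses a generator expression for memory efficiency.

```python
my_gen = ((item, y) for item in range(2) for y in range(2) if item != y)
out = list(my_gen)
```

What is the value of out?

Step 1: Nested generator over range(2) x range(2) where item != y:
  (0, 0): excluded (item == y)
  (0, 1): included
  (1, 0): included
  (1, 1): excluded (item == y)
Therefore out = [(0, 1), (1, 0)].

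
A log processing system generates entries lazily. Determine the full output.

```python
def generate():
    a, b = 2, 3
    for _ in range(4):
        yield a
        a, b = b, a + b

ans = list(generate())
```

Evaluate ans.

Step 1: Fibonacci-like sequence starting with a=2, b=3:
  Iteration 1: yield a=2, then a,b = 3,5
  Iteration 2: yield a=3, then a,b = 5,8
  Iteration 3: yield a=5, then a,b = 8,13
  Iteration 4: yield a=8, then a,b = 13,21
Therefore ans = [2, 3, 5, 8].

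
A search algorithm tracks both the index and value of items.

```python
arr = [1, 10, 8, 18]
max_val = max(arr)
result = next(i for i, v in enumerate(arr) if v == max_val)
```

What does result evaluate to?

Step 1: max([1, 10, 8, 18]) = 18.
Step 2: Find first index where value == 18:
  Index 0: 1 != 18
  Index 1: 10 != 18
  Index 2: 8 != 18
  Index 3: 18 == 18, found!
Therefore result = 3.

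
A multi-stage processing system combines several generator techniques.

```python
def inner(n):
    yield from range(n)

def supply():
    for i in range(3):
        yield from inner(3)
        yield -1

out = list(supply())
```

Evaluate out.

Step 1: For each i in range(3):
  i=0: yield from inner(3) -> [0, 1, 2], then yield -1
  i=1: yield from inner(3) -> [0, 1, 2], then yield -1
  i=2: yield from inner(3) -> [0, 1, 2], then yield -1
Therefore out = [0, 1, 2, -1, 0, 1, 2, -1, 0, 1, 2, -1].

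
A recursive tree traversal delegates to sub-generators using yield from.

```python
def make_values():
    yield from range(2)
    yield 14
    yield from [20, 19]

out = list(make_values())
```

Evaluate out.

Step 1: Trace yields in order:
  yield 0
  yield 1
  yield 14
  yield 20
  yield 19
Therefore out = [0, 1, 14, 20, 19].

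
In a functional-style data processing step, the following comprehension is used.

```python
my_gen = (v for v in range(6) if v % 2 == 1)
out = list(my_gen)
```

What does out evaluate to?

Step 1: Filter range(6) keeping only odd values:
  v=0: even, excluded
  v=1: odd, included
  v=2: even, excluded
  v=3: odd, included
  v=4: even, excluded
  v=5: odd, included
Therefore out = [1, 3, 5].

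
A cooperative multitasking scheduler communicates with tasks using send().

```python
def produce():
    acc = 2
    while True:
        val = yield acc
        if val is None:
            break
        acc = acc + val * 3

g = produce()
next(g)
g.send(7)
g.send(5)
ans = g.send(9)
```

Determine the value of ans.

Step 1: next() -> yield acc=2.
Step 2: send(7) -> val=7, acc = 2 + 7*3 = 23, yield 23.
Step 3: send(5) -> val=5, acc = 23 + 5*3 = 38, yield 38.
Step 4: send(9) -> val=9, acc = 38 + 9*3 = 65, yield 65.
Therefore ans = 65.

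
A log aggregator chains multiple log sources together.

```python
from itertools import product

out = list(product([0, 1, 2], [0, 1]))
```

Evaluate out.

Step 1: product([0, 1, 2], [0, 1]) gives all pairs:
  (0, 0)
  (0, 1)
  (1, 0)
  (1, 1)
  (2, 0)
  (2, 1)
Therefore out = [(0, 0), (0, 1), (1, 0), (1, 1), (2, 0), (2, 1)].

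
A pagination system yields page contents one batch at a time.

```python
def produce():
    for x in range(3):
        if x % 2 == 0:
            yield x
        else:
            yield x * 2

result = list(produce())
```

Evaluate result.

Step 1: For each x in range(3), yield x if even, else x*2:
  x=0 (even): yield 0
  x=1 (odd): yield 1*2 = 2
  x=2 (even): yield 2
Therefore result = [0, 2, 2].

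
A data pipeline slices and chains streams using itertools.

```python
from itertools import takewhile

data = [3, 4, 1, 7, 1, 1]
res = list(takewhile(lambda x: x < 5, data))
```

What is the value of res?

Step 1: takewhile stops at first element >= 5:
  3 < 5: take
  4 < 5: take
  1 < 5: take
  7 >= 5: stop
Therefore res = [3, 4, 1].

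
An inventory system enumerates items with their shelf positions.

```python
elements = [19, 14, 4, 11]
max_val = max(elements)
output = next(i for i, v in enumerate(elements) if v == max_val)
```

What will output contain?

Step 1: max([19, 14, 4, 11]) = 19.
Step 2: Find first index where value == 19:
  Index 0: 19 == 19, found!
Therefore output = 0.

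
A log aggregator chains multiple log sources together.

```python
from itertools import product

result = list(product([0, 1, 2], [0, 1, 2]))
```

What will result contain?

Step 1: product([0, 1, 2], [0, 1, 2]) gives all pairs:
  (0, 0)
  (0, 1)
  (0, 2)
  (1, 0)
  (1, 1)
  (1, 2)
  (2, 0)
  (2, 1)
  (2, 2)
Therefore result = [(0, 0), (0, 1), (0, 2), (1, 0), (1, 1), (1, 2), (2, 0), (2, 1), (2, 2)].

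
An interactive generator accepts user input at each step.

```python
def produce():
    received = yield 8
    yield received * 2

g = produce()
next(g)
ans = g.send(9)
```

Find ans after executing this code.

Step 1: next(g) advances to first yield, producing 8.
Step 2: send(9) resumes, received = 9.
Step 3: yield received * 2 = 9 * 2 = 18.
Therefore ans = 18.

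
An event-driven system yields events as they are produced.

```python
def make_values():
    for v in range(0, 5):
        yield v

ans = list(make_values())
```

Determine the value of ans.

Step 1: The generator yields each value from range(0, 5).
Step 2: list() consumes all yields: [0, 1, 2, 3, 4].
Therefore ans = [0, 1, 2, 3, 4].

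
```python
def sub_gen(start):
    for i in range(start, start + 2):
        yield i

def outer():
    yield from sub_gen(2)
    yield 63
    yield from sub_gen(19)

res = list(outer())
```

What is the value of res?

Step 1: outer() delegates to sub_gen(2):
  yield 2
  yield 3
Step 2: yield 63
Step 3: Delegates to sub_gen(19):
  yield 19
  yield 20
Therefore res = [2, 3, 63, 19, 20].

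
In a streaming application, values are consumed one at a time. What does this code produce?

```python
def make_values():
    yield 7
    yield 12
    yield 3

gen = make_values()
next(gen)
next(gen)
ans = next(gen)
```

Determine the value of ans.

Step 1: make_values() creates a generator.
Step 2: next(gen) yields 7 (consumed and discarded).
Step 3: next(gen) yields 12 (consumed and discarded).
Step 4: next(gen) yields 3, assigned to ans.
Therefore ans = 3.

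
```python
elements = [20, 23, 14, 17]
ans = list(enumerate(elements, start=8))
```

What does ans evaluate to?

Step 1: enumerate with start=8:
  (8, 20)
  (9, 23)
  (10, 14)
  (11, 17)
Therefore ans = [(8, 20), (9, 23), (10, 14), (11, 17)].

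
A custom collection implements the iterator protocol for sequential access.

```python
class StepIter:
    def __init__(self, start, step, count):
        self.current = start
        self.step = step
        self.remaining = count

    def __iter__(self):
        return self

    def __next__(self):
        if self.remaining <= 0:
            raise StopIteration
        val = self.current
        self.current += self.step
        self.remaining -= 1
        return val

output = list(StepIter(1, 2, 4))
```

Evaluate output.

Step 1: StepIter starts at 1, increments by 2, for 4 steps:
  Yield 1, then current += 2
  Yield 3, then current += 2
  Yield 5, then current += 2
  Yield 7, then current += 2
Therefore output = [1, 3, 5, 7].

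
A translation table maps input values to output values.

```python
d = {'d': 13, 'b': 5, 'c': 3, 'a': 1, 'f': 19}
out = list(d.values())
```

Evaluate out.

Step 1: d.values() returns the dictionary values in insertion order.
Therefore out = [13, 5, 3, 1, 19].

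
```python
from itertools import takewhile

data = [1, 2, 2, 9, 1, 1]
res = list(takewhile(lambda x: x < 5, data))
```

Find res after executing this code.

Step 1: takewhile stops at first element >= 5:
  1 < 5: take
  2 < 5: take
  2 < 5: take
  9 >= 5: stop
Therefore res = [1, 2, 2].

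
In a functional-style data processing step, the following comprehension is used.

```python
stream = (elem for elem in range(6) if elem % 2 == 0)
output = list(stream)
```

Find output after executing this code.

Step 1: Filter range(6) keeping only even values:
  elem=0: even, included
  elem=1: odd, excluded
  elem=2: even, included
  elem=3: odd, excluded
  elem=4: even, included
  elem=5: odd, excluded
Therefore output = [0, 2, 4].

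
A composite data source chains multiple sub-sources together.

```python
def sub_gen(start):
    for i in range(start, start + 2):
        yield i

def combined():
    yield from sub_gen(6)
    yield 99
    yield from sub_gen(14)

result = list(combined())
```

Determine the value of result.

Step 1: combined() delegates to sub_gen(6):
  yield 6
  yield 7
Step 2: yield 99
Step 3: Delegates to sub_gen(14):
  yield 14
  yield 15
Therefore result = [6, 7, 99, 14, 15].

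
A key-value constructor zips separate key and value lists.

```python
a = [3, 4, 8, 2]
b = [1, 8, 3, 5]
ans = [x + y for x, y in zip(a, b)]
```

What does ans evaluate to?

Step 1: Add corresponding elements:
  3 + 1 = 4
  4 + 8 = 12
  8 + 3 = 11
  2 + 5 = 7
Therefore ans = [4, 12, 11, 7].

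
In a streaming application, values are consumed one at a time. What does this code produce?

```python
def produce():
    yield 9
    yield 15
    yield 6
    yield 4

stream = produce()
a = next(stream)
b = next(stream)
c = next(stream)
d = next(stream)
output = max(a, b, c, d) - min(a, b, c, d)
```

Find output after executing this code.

Step 1: Create generator and consume all values:
  a = next(stream) = 9
  b = next(stream) = 15
  c = next(stream) = 6
  d = next(stream) = 4
Step 2: max = 15, min = 4, output = 15 - 4 = 11.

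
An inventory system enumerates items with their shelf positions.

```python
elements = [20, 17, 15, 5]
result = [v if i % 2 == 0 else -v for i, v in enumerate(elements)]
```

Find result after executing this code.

Step 1: For each (i, v), keep v if i is even, negate if odd:
  i=0 (even): keep 20
  i=1 (odd): negate to -17
  i=2 (even): keep 15
  i=3 (odd): negate to -5
Therefore result = [20, -17, 15, -5].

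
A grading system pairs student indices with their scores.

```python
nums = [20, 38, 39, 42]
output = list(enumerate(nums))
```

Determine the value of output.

Step 1: enumerate pairs each element with its index:
  (0, 20)
  (1, 38)
  (2, 39)
  (3, 42)
Therefore output = [(0, 20), (1, 38), (2, 39), (3, 42)].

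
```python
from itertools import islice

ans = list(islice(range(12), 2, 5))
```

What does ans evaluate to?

Step 1: islice(range(12), 2, 5) takes elements at indices [2, 5).
Step 2: Elements: [2, 3, 4].
Therefore ans = [2, 3, 4].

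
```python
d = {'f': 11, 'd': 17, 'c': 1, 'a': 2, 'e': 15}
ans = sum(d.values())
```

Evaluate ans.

Step 1: d.values() = [11, 17, 1, 2, 15].
Step 2: sum = 46.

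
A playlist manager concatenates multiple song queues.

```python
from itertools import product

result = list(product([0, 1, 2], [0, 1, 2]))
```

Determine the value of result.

Step 1: product([0, 1, 2], [0, 1, 2]) gives all pairs:
  (0, 0)
  (0, 1)
  (0, 2)
  (1, 0)
  (1, 1)
  (1, 2)
  (2, 0)
  (2, 1)
  (2, 2)
Therefore result = [(0, 0), (0, 1), (0, 2), (1, 0), (1, 1), (1, 2), (2, 0), (2, 1), (2, 2)].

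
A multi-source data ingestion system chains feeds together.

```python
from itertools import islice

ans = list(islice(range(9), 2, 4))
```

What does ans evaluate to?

Step 1: islice(range(9), 2, 4) takes elements at indices [2, 4).
Step 2: Elements: [2, 3].
Therefore ans = [2, 3].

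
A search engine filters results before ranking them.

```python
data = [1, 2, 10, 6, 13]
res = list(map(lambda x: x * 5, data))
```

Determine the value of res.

Step 1: Apply lambda x: x * 5 to each element:
  1 -> 5
  2 -> 10
  10 -> 50
  6 -> 30
  13 -> 65
Therefore res = [5, 10, 50, 30, 65].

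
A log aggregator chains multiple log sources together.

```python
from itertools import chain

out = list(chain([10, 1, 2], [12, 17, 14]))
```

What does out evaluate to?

Step 1: chain() concatenates iterables: [10, 1, 2] + [12, 17, 14].
Therefore out = [10, 1, 2, 12, 17, 14].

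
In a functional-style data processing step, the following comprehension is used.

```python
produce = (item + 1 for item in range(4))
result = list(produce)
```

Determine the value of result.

Step 1: For each item in range(4), compute item+1:
  item=0: 0+1 = 1
  item=1: 1+1 = 2
  item=2: 2+1 = 3
  item=3: 3+1 = 4
Therefore result = [1, 2, 3, 4].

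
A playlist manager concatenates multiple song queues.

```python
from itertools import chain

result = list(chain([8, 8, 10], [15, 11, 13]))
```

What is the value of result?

Step 1: chain() concatenates iterables: [8, 8, 10] + [15, 11, 13].
Therefore result = [8, 8, 10, 15, 11, 13].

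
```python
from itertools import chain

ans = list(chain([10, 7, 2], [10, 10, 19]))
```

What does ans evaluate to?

Step 1: chain() concatenates iterables: [10, 7, 2] + [10, 10, 19].
Therefore ans = [10, 7, 2, 10, 10, 19].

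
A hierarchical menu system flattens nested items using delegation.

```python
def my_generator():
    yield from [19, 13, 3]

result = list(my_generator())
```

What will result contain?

Step 1: yield from delegates to the iterable, yielding each element.
Step 2: Collected values: [19, 13, 3].
Therefore result = [19, 13, 3].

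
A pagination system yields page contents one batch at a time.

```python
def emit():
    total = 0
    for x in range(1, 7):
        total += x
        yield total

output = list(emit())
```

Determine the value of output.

Step 1: Generator accumulates running sum:
  x=1: total = 1, yield 1
  x=2: total = 3, yield 3
  x=3: total = 6, yield 6
  x=4: total = 10, yield 10
  x=5: total = 15, yield 15
  x=6: total = 21, yield 21
Therefore output = [1, 3, 6, 10, 15, 21].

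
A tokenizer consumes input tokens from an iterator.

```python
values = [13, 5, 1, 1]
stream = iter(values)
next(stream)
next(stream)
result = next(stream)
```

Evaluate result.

Step 1: Create iterator over [13, 5, 1, 1].
Step 2: next() consumes 13.
Step 3: next() consumes 5.
Step 4: next() returns 1.
Therefore result = 1.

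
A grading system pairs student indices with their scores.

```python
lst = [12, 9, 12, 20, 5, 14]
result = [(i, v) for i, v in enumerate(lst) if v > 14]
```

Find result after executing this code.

Step 1: Filter enumerate([12, 9, 12, 20, 5, 14]) keeping v > 14:
  (0, 12): 12 <= 14, excluded
  (1, 9): 9 <= 14, excluded
  (2, 12): 12 <= 14, excluded
  (3, 20): 20 > 14, included
  (4, 5): 5 <= 14, excluded
  (5, 14): 14 <= 14, excluded
Therefore result = [(3, 20)].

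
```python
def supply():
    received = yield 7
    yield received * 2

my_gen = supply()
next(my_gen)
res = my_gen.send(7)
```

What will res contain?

Step 1: next(my_gen) advances to first yield, producing 7.
Step 2: send(7) resumes, received = 7.
Step 3: yield received * 2 = 7 * 2 = 14.
Therefore res = 14.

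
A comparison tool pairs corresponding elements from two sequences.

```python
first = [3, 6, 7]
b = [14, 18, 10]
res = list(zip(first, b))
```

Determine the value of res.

Step 1: zip pairs elements at same index:
  Index 0: (3, 14)
  Index 1: (6, 18)
  Index 2: (7, 10)
Therefore res = [(3, 14), (6, 18), (7, 10)].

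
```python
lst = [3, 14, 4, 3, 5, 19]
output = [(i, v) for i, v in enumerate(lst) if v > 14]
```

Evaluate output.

Step 1: Filter enumerate([3, 14, 4, 3, 5, 19]) keeping v > 14:
  (0, 3): 3 <= 14, excluded
  (1, 14): 14 <= 14, excluded
  (2, 4): 4 <= 14, excluded
  (3, 3): 3 <= 14, excluded
  (4, 5): 5 <= 14, excluded
  (5, 19): 19 > 14, included
Therefore output = [(5, 19)].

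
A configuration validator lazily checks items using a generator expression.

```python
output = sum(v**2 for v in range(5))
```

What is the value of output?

Step 1: Compute v**2 for each v in range(5):
  v=0: 0**2 = 0
  v=1: 1**2 = 1
  v=2: 2**2 = 4
  v=3: 3**2 = 9
  v=4: 4**2 = 16
Step 2: sum = 0 + 1 + 4 + 9 + 16 = 30.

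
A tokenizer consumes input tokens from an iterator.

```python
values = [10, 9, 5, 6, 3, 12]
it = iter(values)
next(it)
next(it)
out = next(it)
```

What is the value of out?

Step 1: Create iterator over [10, 9, 5, 6, 3, 12].
Step 2: next() consumes 10.
Step 3: next() consumes 9.
Step 4: next() returns 5.
Therefore out = 5.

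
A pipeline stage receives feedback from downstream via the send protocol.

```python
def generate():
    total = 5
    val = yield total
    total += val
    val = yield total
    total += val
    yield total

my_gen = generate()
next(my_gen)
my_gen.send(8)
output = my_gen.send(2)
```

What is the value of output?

Step 1: next() -> yield total=5.
Step 2: send(8) -> val=8, total = 5+8 = 13, yield 13.
Step 3: send(2) -> val=2, total = 13+2 = 15, yield 15.
Therefore output = 15.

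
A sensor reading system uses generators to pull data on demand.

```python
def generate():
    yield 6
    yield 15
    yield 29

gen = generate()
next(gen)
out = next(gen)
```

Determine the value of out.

Step 1: generate() creates a generator.
Step 2: next(gen) yields 6 (consumed and discarded).
Step 3: next(gen) yields 15, assigned to out.
Therefore out = 15.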